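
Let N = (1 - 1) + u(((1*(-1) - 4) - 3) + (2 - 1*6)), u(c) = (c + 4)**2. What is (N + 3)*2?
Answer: 134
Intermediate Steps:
u(c) = (4 + c)**2
N = 64 (N = (1 - 1) + (4 + (((1*(-1) - 4) - 3) + (2 - 1*6)))**2 = 0 + (4 + (((-1 - 4) - 3) + (2 - 6)))**2 = 0 + (4 + ((-5 - 3) - 4))**2 = 0 + (4 + (-8 - 4))**2 = 0 + (4 - 12)**2 = 0 + (-8)**2 = 0 + 64 = 64)
(N + 3)*2 = (64 + 3)*2 = 67*2 = 134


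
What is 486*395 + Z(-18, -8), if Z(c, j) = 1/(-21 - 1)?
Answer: 4223339/22 ≈ 1.9197e+5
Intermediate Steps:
Z(c, j) = -1/22 (Z(c, j) = 1/(-22) = -1/22)
486*395 + Z(-18, -8) = 486*395 - 1/22 = 191970 - 1/22 = 4223339/22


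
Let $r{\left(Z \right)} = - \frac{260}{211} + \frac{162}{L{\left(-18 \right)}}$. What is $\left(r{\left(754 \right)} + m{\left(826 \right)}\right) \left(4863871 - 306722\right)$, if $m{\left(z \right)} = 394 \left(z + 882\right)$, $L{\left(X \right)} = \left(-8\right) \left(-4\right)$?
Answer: $\frac{10353381722764567}{3376} \approx 3.0668 \cdot 10^{12}$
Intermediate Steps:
$L{\left(X \right)} = 32$
$r{\left(Z \right)} = \frac{12931}{3376}$ ($r{\left(Z \right)} = - \frac{260}{211} + \frac{162}{32} = \left(-260\right) \frac{1}{211} + 162 \cdot \frac{1}{32} = - \frac{260}{211} + \frac{81}{16} = \frac{12931}{3376}$)
$m{\left(z \right)} = 347508 + 394 z$ ($m{\left(z \right)} = 394 \left(882 + z\right) = 347508 + 394 z$)
$\left(r{\left(754 \right)} + m{\left(826 \right)}\right) \left(4863871 - 306722\right) = \left(\frac{12931}{3376} + \left(347508 + 394 \cdot 826\right)\right) \left(4863871 - 306722\right) = \left(\frac{12931}{3376} + \left(347508 + 325444\right)\right) 4557149 = \left(\frac{12931}{3376} + 672952\right) 4557149 = \frac{2271898883}{3376} \cdot 4557149 = \frac{10353381722764567}{3376}$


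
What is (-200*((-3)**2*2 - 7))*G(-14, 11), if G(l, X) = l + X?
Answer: 6600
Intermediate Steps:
G(l, X) = X + l
(-200*((-3)**2*2 - 7))*G(-14, 11) = (-200*((-3)**2*2 - 7))*(11 - 14) = -200*(9*2 - 7)*(-3) = -200*(18 - 7)*(-3) = -200*11*(-3) = -2200*(-3) = 6600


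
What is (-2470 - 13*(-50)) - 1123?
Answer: -2943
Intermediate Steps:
(-2470 - 13*(-50)) - 1123 = (-2470 + 650) - 1123 = -1820 - 1123 = -2943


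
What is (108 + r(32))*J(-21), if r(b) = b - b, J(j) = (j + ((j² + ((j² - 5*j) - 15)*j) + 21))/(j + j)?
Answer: 27540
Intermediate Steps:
J(j) = (21 + j + j² + j*(-15 + j² - 5*j))/(2*j) (J(j) = (j + ((j² + (-15 + j² - 5*j)*j) + 21))/((2*j)) = (j + ((j² + j*(-15 + j² - 5*j)) + 21))*(1/(2*j)) = (j + (21 + j² + j*(-15 + j² - 5*j)))*(1/(2*j)) = (21 + j + j² + j*(-15 + j² - 5*j))*(1/(2*j)) = (21 + j + j² + j*(-15 + j² - 5*j))/(2*j))
r(b) = 0
(108 + r(32))*J(-21) = (108 + 0)*((½)*(21 - 1*(-21)*(14 - 1*(-21)² + 4*(-21)))/(-21)) = 108*((½)*(-1/21)*(21 - 1*(-21)*(14 - 1*441 - 84))) = 108*((½)*(-1/21)*(21 - 1*(-21)*(14 - 441 - 84))) = 108*((½)*(-1/21)*(21 - 1*(-21)*(-511))) = 108*((½)*(-1/21)*(21 - 10731)) = 108*((½)*(-1/21)*(-10710)) = 108*255 = 27540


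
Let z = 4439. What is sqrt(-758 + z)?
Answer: 3*sqrt(409) ≈ 60.671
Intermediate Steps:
sqrt(-758 + z) = sqrt(-758 + 4439) = sqrt(3681) = 3*sqrt(409)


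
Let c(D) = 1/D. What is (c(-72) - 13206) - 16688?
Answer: -2152369/72 ≈ -29894.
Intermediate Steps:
(c(-72) - 13206) - 16688 = (1/(-72) - 13206) - 16688 = (-1/72 - 13206) - 16688 = -950833/72 - 16688 = -2152369/72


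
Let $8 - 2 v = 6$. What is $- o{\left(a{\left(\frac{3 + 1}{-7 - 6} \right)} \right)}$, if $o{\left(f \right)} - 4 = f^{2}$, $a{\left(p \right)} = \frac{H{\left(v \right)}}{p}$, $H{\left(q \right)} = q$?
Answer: $- \frac{233}{16} \approx -14.563$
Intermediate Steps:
$v = 1$ ($v = 4 - 3 = 1$)
$a{\left(p \right)} = \frac{1}{p}$ ($a{\left(p \right)} = 1 \frac{1}{p} = \frac{1}{p}$)
$o{\left(f \right)} = 4 + f^{2}$
$- o{\left(a{\left(\frac{3 + 1}{-7 - 6} \right)} \right)} = - (4 + \left(\frac{1}{\left(3 + 1\right) \frac{1}{-7 - 6}}\right)^{2}) = - (4 + \left(\frac{1}{4 \frac{1}{-13}}\right)^{2}) = - (4 + \left(\frac{1}{4 \left(- \frac{1}{13}\right)}\right)^{2}) = - (4 + \left(\frac{1}{- \frac{4}{13}}\right)^{2}) = - (4 + \left(- \frac{13}{4}\right)^{2}) = - (4 + \frac{169}{16}) = \left(-1\right) \frac{233}{16} = - \frac{233}{16}$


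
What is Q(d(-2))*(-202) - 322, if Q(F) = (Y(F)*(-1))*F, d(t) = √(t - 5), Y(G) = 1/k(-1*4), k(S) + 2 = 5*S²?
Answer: -322 + 101*I*√7/39 ≈ -322.0 + 6.8518*I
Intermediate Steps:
k(S) = -2 + 5*S²
Y(G) = 1/78 (Y(G) = 1/(-2 + 5*(-1*4)²) = 1/(-2 + 5*(-4)²) = 1/(-2 + 5*16) = 1/(-2 + 80) = 1/78)
d(t) = √(-5 + t)
Q(F) = -F/78 (Q(F) = ((1/78)*(-1))*F = -F/78)
Q(d(-2))*(-202) - 322 = -√(-5 - 2)/78*(-202) - 322 = -I*√7/78*(-202) - 322 = 101*I*√7/39 - 322 = -322 + 101*I*√7/39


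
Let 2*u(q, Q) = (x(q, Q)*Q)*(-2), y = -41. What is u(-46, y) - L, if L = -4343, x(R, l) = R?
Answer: 2457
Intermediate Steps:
u(q, Q) = -Q*q (u(q, Q) = ((q*Q)*(-2))/2 = ((Q*q)*(-2))/2 = (-2*Q*q)/2 = -Q*q)
u(-46, y) - L = -1*(-41)*(-46) - 1*(-4343) = -1886 + 4343 = 2457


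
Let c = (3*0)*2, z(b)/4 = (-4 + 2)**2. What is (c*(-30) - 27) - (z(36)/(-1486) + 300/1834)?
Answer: -18500051/681331 ≈ -27.153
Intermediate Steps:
z(b) = 16 (z(b) = 4*(-4 + 2)**2 = 4*(-2)**2 = 4*4 = 16)
c = 0 (c = 0*2 = 0)
(c*(-30) - 27) - (z(36)/(-1486) + 300/1834) = (0*(-30) - 27) - (16/(-1486) + 300/1834) = (0 - 27) - (16*(-1/1486) + 300*(1/1834)) = -27 - (-8/743 + 150/917) = -27 - 1*104114/681331 = -27 - 104114/681331 = -18500051/681331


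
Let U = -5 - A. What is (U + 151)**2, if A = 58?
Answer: 7744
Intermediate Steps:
U = -63 (U = -5 - 1*58 = -5 - 58 = -63)
(U + 151)**2 = (-63 + 151)**2 = 88**2 = 7744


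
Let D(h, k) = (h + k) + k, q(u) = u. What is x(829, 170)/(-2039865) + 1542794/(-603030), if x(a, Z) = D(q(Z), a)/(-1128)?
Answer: -29582650752257/11562938034930 ≈ -2.5584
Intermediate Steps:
D(h, k) = h + 2*k
x(a, Z) = -a/564 - Z/1128 (x(a, Z) = (Z + 2*a)/(-1128) = (Z + 2*a)*(-1/1128) = -a/564 - Z/1128)
x(829, 170)/(-2039865) + 1542794/(-603030) = (-1/564*829 - 1/1128*170)/(-2039865) + 1542794/(-603030) = (-829/564 - 85/564)*(-1/2039865) + 1542794*(-1/603030) = -457/282*(-1/2039865) - 771397/301515 = 457/575241930 - 771397/301515 = -29582650752257/11562938034930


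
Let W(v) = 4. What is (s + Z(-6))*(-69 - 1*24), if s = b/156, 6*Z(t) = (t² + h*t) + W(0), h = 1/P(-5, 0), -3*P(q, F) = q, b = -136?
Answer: -31403/65 ≈ -483.12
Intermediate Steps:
P(q, F) = -q/3
h = ⅗ (h = 1/(-⅓*(-5)) = 1/(5/3) = ⅗ ≈ 0.60000)
Z(t) = ⅔ + t²/6 + t/10 (Z(t) = ((t² + 3*t/5) + 4)/6 = (4 + t² + 3*t/5)/6 = ⅔ + t²/6 + t/10)
s = -34/39 (s = -136/156 = -136*1/156 = -34/39 ≈ -0.87179)
(s + Z(-6))*(-69 - 1*24) = (-34/39 + (⅔ + (⅙)*(-6)² + (⅒)*(-6)))*(-69 - 1*24) = (-34/39 + (⅔ + (⅙)*36 - ⅗))*(-69 - 24) = (-34/39 + (⅔ + 6 - ⅗))*(-93) = (-34/39 + 91/15)*(-93) = (1013/195)*(-93) = -31403/65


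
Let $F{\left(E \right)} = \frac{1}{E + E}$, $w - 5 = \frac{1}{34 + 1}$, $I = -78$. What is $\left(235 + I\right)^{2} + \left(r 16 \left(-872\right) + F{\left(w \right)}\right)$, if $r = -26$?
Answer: $\frac{136365187}{352} \approx 3.874 \cdot 10^{5}$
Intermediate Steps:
$w = \frac{176}{35}$ ($w = 5 + \frac{1}{34 + 1} = 5 + \frac{1}{35} = \frac{176}{35} \approx 5.0286$)
$F{\left(E \right)} = \frac{1}{2 E}$
$\left(235 + I\right)^{2} + \left(r 16 \left(-872\right) + F{\left(w \right)}\right) = \left(235 - 78\right)^{2} + \left(\left(-26\right) 16 \left(-872\right) + \frac{1}{2 \cdot \frac{176}{35}}\right) = 157^{2} + \left(\left(-416\right) \left(-872\right) + \frac{1}{2} \cdot \frac{35}{176}\right) = 24649 + \left(362752 + \frac{35}{352}\right) = 24649 + \frac{127688739}{352} = \frac{136365187}{352}$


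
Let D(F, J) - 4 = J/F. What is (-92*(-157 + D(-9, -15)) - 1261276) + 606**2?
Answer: -2640352/3 ≈ -8.8012e+5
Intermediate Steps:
D(F, J) = 4 + J/F
(-92*(-157 + D(-9, -15)) - 1261276) + 606**2 = (-92*(-157 + (4 - 15/(-9))) - 1261276) + 606**2 = (-92*(-157 + (4 - 15*(-1/9))) - 1261276) + 367236 = (-92*(-157 + (4 + 5/3)) - 1261276) + 367236 = (-92*(-157 + 17/3) - 1261276) + 367236 = (-92*(-454/3) - 1261276) + 367236 = (41768/3 - 1261276) + 367236 = -3742060/3 + 367236 = -2640352/3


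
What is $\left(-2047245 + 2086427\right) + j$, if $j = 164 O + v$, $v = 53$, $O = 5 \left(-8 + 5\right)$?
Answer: $36775$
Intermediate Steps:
$O = -15$ ($O = 5 \left(-3\right) = -15$)
$j = -2407$ ($j = 164 \left(-15\right) + 53 = -2460 + 53 = -2407$)
$\left(-2047245 + 2086427\right) + j = \left(-2047245 + 2086427\right) - 2407 = 39182 - 2407 = 36775$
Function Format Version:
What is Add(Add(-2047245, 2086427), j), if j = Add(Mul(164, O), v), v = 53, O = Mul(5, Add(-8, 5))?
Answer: 36775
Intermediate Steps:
O = -15 (O = Mul(5, -3) = -15)
j = -2407 (j = Add(Mul(164, -15), 53) = Add(-2460, 53) = -2407)
Add(Add(-2047245, 2086427), j) = Add(Add(-2047245, 2086427), -2407) = Add(39182, -2407) = 36775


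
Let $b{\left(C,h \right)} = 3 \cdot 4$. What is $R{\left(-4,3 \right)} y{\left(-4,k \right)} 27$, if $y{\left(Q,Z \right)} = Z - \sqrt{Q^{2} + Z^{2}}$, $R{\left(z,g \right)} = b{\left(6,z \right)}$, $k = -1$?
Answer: $-324 - 324 \sqrt{17} \approx -1659.9$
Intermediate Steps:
$b{\left(C,h \right)} = 12$
$R{\left(z,g \right)} = 12$
$R{\left(-4,3 \right)} y{\left(-4,k \right)} 27 = 12 \left(-1 - \sqrt{\left(-4\right)^{2} + \left(-1\right)^{2}}\right) 27 = 12 \left(-1 - \sqrt{16 + 1}\right) 27 = 12 \left(-1 - \sqrt{17}\right) 27 = \left(-12 - 12 \sqrt{17}\right) 27 = -324 - 324 \sqrt{17}$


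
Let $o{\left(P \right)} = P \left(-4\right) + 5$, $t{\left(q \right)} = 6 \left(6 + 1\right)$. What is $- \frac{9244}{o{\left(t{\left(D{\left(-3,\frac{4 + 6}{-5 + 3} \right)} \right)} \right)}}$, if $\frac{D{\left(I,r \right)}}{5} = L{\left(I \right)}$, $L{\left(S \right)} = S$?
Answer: $\frac{9244}{163} \approx 56.712$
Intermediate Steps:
$D{\left(I,r \right)} = 5 I$
$t{\left(q \right)} = 42$ ($t{\left(q \right)} = 6 \cdot 7 = 42$)
$o{\left(P \right)} = 5 - 4 P$ ($o{\left(P \right)} = - 4 P + 5 = 5 - 4 P$)
$- \frac{9244}{o{\left(t{\left(D{\left(-3,\frac{4 + 6}{-5 + 3} \right)} \right)} \right)}} = - \frac{9244}{5 - 168} = - \frac{9244}{-163} = \left(-9244\right) \left(- \frac{1}{163}\right) = \frac{9244}{163}$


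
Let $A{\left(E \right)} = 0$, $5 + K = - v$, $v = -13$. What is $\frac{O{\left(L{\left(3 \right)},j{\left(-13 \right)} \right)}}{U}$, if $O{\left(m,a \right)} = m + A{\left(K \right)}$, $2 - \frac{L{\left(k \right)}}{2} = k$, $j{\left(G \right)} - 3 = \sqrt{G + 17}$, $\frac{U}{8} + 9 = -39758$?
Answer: $\frac{1}{159068} \approx 6.2866 \cdot 10^{-6}$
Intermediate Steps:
$U = -318136$ ($U = -72 + 8 \left(-39758\right) = -72 - 318064 = -318136$)
$K = 8$ ($K = -5 - -13 = -5 + 13 = 8$)
$j{\left(G \right)} = 3 + \sqrt{17 + G}$ ($j{\left(G \right)} = 3 + \sqrt{G + 17} = 3 + \sqrt{17 + G}$)
$L{\left(k \right)} = 4 - 2 k$
$O{\left(m,a \right)} = m$ ($O{\left(m,a \right)} = m + 0 = m$)
$\frac{O{\left(L{\left(3 \right)},j{\left(-13 \right)} \right)}}{U} = \frac{4 - 6}{-318136} = \left(4 - 6\right) \left(- \frac{1}{318136}\right) = \left(-2\right) \left(- \frac{1}{318136}\right) = \frac{1}{159068}$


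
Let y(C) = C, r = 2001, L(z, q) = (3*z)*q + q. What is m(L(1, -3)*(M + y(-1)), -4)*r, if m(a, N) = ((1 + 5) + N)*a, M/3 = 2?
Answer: -240120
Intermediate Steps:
M = 6 (M = 3*2 = 6)
L(z, q) = q + 3*q*z (L(z, q) = 3*q*z + q = q + 3*q*z)
m(a, N) = a*(6 + N) (m(a, N) = (6 + N)*a = a*(6 + N))
m(L(1, -3)*(M + y(-1)), -4)*r = (((-3*(1 + 3*1))*(6 - 1))*(6 - 4))*2001 = ((-3*(1 + 3)*5)*2)*2001 = ((-3*4*5)*2)*2001 = (-12*5*2)*2001 = -60*2*2001 = -120*2001 = -240120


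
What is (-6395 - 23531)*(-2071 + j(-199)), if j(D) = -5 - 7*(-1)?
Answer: 61916894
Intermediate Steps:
j(D) = 2 (j(D) = -5 + 7 = 2)
(-6395 - 23531)*(-2071 + j(-199)) = (-6395 - 23531)*(-2071 + 2) = -29926*(-2069) = 61916894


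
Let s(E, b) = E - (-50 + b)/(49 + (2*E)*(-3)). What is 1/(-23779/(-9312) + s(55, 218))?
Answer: 2616672/152163275 ≈ 0.017196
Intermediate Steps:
s(E, b) = E - (-50 + b)/(49 - 6*E)
1/(-23779/(-9312) + s(55, 218)) = 1/(-23779/(-9312) + (-50 + 218 - 49*55 + 6*55²)/(-49 + 6*55)) = 1/(-23779*(-1/9312) + (-50 + 218 - 2695 + 6*3025)/(-49 + 330)) = 1/(23779/9312 + (-50 + 218 - 2695 + 18150)/281) = 1/(23779/9312 + (1/281)*15623) = 1/(23779/9312 + 15623/281) = 1/(152163275/2616672) = 2616672/152163275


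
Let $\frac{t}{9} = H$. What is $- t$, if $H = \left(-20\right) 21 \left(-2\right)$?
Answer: $-7560$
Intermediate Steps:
$H = 840$ ($H = \left(-420\right) \left(-2\right) = 840$)
$t = 7560$ ($t = 9 \cdot 840 = 7560$)
$- t = \left(-1\right) 7560 = -7560$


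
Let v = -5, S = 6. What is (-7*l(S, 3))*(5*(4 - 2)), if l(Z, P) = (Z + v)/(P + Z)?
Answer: -70/9 ≈ -7.7778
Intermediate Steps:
l(Z, P) = (-5 + Z)/(P + Z) (l(Z, P) = (Z - 5)/(P + Z) = (-5 + Z)/(P + Z))
(-7*l(S, 3))*(5*(4 - 2)) = (-7*(-5 + 6)/(3 + 6))*(5*(4 - 2)) = (-7/9)*(5*2) = -7/9*10 = -70/9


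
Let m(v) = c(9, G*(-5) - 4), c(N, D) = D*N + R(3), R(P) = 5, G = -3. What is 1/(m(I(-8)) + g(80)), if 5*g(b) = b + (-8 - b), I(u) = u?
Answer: 5/512 ≈ 0.0097656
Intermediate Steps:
c(N, D) = 5 + D*N (c(N, D) = D*N + 5 = 5 + D*N)
g(b) = -8/5 (g(b) = (b + (-8 - b))/5 = (1/5)*(-8) = -8/5)
m(v) = 104 (m(v) = 5 + (-3*(-5) - 4)*9 = 5 + (15 - 4)*9 = 5 + 11*9 = 5 + 99 = 104)
1/(m(I(-8)) + g(80)) = 1/(104 - 8/5) = 1/(512/5) = 5/512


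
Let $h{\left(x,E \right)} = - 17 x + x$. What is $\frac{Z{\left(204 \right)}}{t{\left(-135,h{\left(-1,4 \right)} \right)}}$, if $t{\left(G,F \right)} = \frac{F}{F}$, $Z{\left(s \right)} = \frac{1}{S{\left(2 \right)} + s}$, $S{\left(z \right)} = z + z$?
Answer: $\frac{1}{208} \approx 0.0048077$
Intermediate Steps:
$S{\left(z \right)} = 2 z$
$Z{\left(s \right)} = \frac{1}{4 + s}$ ($Z{\left(s \right)} = \frac{1}{2 \cdot 2 + s} = \frac{1}{4 + s}$)
$h{\left(x,E \right)} = - 16 x$
$t{\left(G,F \right)} = 1$
$\frac{Z{\left(204 \right)}}{t{\left(-135,h{\left(-1,4 \right)} \right)}} = \frac{1}{\left(4 + 204\right) 1} = \frac{1}{208} \cdot 1 = \frac{1}{208}$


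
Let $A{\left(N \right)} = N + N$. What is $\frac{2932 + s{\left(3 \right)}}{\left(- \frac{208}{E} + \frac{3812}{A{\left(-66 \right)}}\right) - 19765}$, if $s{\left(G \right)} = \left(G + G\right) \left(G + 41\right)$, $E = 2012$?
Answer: $- \frac{26525202}{164280155} \approx -0.16146$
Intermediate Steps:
$s{\left(G \right)} = 2 G \left(41 + G\right)$
$A{\left(N \right)} = 2 N$
$\frac{2932 + s{\left(3 \right)}}{\left(- \frac{208}{E} + \frac{3812}{A{\left(-66 \right)}}\right) - 19765} = \frac{2932 + 2 \cdot 3 \left(41 + 3\right)}{\left(- \frac{208}{2012} + \frac{3812}{2 \left(-66\right)}\right) - 19765} = \frac{2932 + 2 \cdot 3 \cdot 44}{\left(\left(-208\right) \frac{1}{2012} + \frac{3812}{-132}\right) - 19765} = \frac{2932 + 264}{\left(- \frac{52}{503} + 3812 \left(- \frac{1}{132}\right)\right) - 19765} = \frac{3196}{\left(- \frac{52}{503} - \frac{953}{33}\right) - 19765} = \frac{3196}{- \frac{481075}{16599} - 19765} = \frac{3196}{- \frac{328560310}{16599}} = 3196 \left(- \frac{16599}{328560310}\right) = - \frac{26525202}{164280155}$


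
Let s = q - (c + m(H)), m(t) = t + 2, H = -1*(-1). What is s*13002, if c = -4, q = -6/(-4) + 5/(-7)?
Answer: 162525/7 ≈ 23218.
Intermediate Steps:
H = 1
m(t) = 2 + t
q = 11/14 (q = -6*(-¼) + 5*(-⅐) = 3/2 - 5/7 = 11/14 ≈ 0.78571)
s = 25/14 (s = 11/14 - (-4 + (2 + 1)) = 11/14 - (-4 + 3) = 11/14 - 1*(-1) = 11/14 + 1 = 25/14 ≈ 1.7857)
s*13002 = (25/14)*13002 = 162525/7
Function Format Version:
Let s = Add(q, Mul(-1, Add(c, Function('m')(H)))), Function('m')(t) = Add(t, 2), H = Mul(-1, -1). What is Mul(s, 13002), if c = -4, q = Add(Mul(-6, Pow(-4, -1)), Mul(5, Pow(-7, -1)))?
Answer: Rational(162525, 7) ≈ 23218.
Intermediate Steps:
H = 1
Function('m')(t) = Add(2, t)
q = Rational(11, 14) (q = Add(Mul(-6, Rational(-1, 4)), Mul(5, Rational(-1, 7))) = Add(Rational(3, 2), Rational(-5, 7)) = Rational(11, 14) ≈ 0.78571)
s = Rational(25, 14) (s = Add(Rational(11, 14), Mul(-1, Add(-4, Add(2, 1)))) = Add(Rational(11, 14), Mul(-1, Add(-4, 3))) = Add(Rational(11, 14), Mul(-1, -1)) = Add(Rational(11, 14), 1) = Rational(25, 14) ≈ 1.7857)
Mul(s, 13002) = Mul(Rational(25, 14), 13002) = Rational(162525, 7)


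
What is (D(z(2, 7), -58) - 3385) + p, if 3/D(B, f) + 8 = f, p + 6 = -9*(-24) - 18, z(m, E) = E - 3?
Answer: -70247/22 ≈ -3193.0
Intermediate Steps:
z(m, E) = -3 + E
p = 192 (p = -6 + (-9*(-24) - 18) = -6 + (216 - 18) = -6 + 198 = 192)
D(B, f) = 3/(-8 + f)
(D(z(2, 7), -58) - 3385) + p = (3/(-8 - 58) - 3385) + 192 = (3/(-66) - 3385) + 192 = (3*(-1/66) - 3385) + 192 = (-1/22 - 3385) + 192 = -74471/22 + 192 = -70247/22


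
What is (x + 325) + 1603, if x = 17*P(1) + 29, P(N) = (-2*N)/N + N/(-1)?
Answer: 1906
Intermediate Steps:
P(N) = -2 - N (P(N) = -2 + N*(-1) = -2 - N)
x = -22 (x = 17*(-2 - 1*1) + 29 = 17*(-2 - 1) + 29 = 17*(-3) + 29 = -51 + 29 = -22)
(x + 325) + 1603 = (-22 + 325) + 1603 = 303 + 1603 = 1906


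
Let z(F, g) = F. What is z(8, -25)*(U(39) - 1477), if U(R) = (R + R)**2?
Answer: 36856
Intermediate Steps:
U(R) = 4*R**2 (U(R) = (2*R)**2 = 4*R**2)
z(8, -25)*(U(39) - 1477) = 8*(4*39**2 - 1477) = 8*(4*1521 - 1477) = 8*(6084 - 1477) = 8*4607 = 36856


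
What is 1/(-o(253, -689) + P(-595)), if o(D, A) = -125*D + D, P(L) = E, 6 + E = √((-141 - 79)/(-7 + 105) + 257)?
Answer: 1536934/48207459361 - 21*√1387/48207459361 ≈ 3.1865e-5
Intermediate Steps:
E = -6 + 3*√1387/7 (E = -6 + √((-141 - 79)/(-7 + 105) + 257) = -6 + √(-220/98 + 257) = -6 + √(-220*1/98 + 257) = -6 + √(-110/49 + 257) = -6 + √(12483/49) = -6 + 3*√1387/7 ≈ 9.9610)
P(L) = -6 + 3*√1387/7
o(D, A) = -124*D
1/(-o(253, -689) + P(-595)) = 1/(-(-124)*253 + (-6 + 3*√1387/7)) = 1/(-1*(-31372) + (-6 + 3*√1387/7)) = 1/(31372 + (-6 + 3*√1387/7)) = 1/(31366 + 3*√1387/7)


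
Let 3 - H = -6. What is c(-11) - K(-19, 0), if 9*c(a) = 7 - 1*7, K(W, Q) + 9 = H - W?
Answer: -19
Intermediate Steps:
H = 9 (H = 3 - 1*(-6) = 3 + 6 = 9)
K(W, Q) = -W (K(W, Q) = -9 + (9 - W) = -W)
c(a) = 0 (c(a) = (7 - 1*7)/9 = (7 - 7)/9 = (⅑)*0 = 0)
c(-11) - K(-19, 0) = 0 - (-1)*(-19) = 0 - 1*19 = 0 - 19 = -19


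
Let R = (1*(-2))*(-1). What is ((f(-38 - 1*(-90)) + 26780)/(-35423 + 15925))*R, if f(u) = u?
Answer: -26832/9749 ≈ -2.7523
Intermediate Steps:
R = 2 (R = -2*(-1) = 2)
((f(-38 - 1*(-90)) + 26780)/(-35423 + 15925))*R = (((-38 - 1*(-90)) + 26780)/(-35423 + 15925))*2 = (((-38 + 90) + 26780)/(-19498))*2 = ((52 + 26780)*(-1/19498))*2 = (26832*(-1/19498))*2 = -13416/9749*2 = -26832/9749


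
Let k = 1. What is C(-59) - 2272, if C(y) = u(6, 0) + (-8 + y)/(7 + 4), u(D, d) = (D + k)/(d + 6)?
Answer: -150277/66 ≈ -2276.9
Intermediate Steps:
u(D, d) = (1 + D)/(6 + d) (u(D, d) = (D + 1)/(d + 6) = (1 + D)/(6 + d))
C(y) = 29/66 + y/11 (C(y) = (1 + 6)/(6 + 0) + (-8 + y)/(7 + 4) = 7/6 + (-8 + y)/11 = (⅙)*7 + (-8 + y)*(1/11) = 7/6 + (-8/11 + y/11) = 29/66 + y/11)
C(-59) - 2272 = (29/66 + (1/11)*(-59)) - 2272 = (29/66 - 59/11) - 2272 = -325/66 - 2272 = -150277/66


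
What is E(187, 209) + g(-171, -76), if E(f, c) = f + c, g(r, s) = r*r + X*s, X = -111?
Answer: 38073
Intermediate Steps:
g(r, s) = r² - 111*s (g(r, s) = r*r - 111*s = r² - 111*s)
E(f, c) = c + f
E(187, 209) + g(-171, -76) = (209 + 187) + ((-171)² - 111*(-76)) = 396 + (29241 + 8436) = 396 + 37677 = 38073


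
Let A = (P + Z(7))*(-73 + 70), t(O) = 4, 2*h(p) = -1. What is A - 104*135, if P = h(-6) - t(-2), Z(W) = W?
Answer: -28095/2 ≈ -14048.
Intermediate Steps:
h(p) = -½ (h(p) = (½)*(-1) = -½)
P = -9/2 (P = -½ - 1*4 = -½ - 4 = -9/2 ≈ -4.5000)
A = -15/2 (A = (-9/2 + 7)*(-73 + 70) = (5/2)*(-3) = -15/2 ≈ -7.5000)
A - 104*135 = -15/2 - 104*135 = -15/2 - 14040 = -28095/2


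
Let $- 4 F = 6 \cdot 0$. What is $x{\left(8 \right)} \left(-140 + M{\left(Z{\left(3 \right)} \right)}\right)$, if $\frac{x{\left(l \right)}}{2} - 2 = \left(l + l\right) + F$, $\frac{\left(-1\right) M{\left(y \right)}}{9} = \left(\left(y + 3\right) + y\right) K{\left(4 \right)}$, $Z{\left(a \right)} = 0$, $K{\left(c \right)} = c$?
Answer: $-8928$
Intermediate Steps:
$F = 0$ ($F = - \frac{6 \cdot 0}{4} = \left(- \frac{1}{4}\right) 0 = 0$)
$M{\left(y \right)} = -108 - 72 y$ ($M{\left(y \right)} = - 9 \left(\left(y + 3\right) + y\right) 4 = - 9 \left(\left(3 + y\right) + y\right) 4 = - 9 \left(3 + 2 y\right) 4 = - 9 \left(12 + 8 y\right) = -108 - 72 y$)
$x{\left(l \right)} = 4 + 4 l$ ($x{\left(l \right)} = 4 + 2 \left(\left(l + l\right) + 0\right) = 4 + 2 \left(2 l + 0\right) = 4 + 2 \cdot 2 l = 4 + 4 l$)
$x{\left(8 \right)} \left(-140 + M{\left(Z{\left(3 \right)} \right)}\right) = \left(4 + 4 \cdot 8\right) \left(-140 - 108\right) = \left(4 + 32\right) \left(-140 + \left(-108 + 0\right)\right) = 36 \left(-140 - 108\right) = 36 \left(-248\right) = -8928$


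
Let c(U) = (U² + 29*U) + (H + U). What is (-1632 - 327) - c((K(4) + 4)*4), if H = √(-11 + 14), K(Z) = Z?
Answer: -3943 - √3 ≈ -3944.7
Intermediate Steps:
H = √3 ≈ 1.7320
c(U) = √3 + U² + 30*U (c(U) = (U² + 29*U) + (√3 + U) = (U² + 29*U) + (U + √3) = √3 + U² + 30*U)
(-1632 - 327) - c((K(4) + 4)*4) = (-1632 - 327) - (√3 + ((4 + 4)*4)² + 30*((4 + 4)*4)) = -1959 - (√3 + (8*4)² + 30*(8*4)) = -1959 - (√3 + 32² + 30*32) = -1959 - (√3 + 1024 + 960) = -1959 - (1984 + √3) = -1959 + (-1984 - √3) = -3943 - √3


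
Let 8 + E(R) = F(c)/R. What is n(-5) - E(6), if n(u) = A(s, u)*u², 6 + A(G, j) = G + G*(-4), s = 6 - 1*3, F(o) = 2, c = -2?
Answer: -1102/3 ≈ -367.33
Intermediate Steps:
s = 3 (s = 6 - 3 = 3)
A(G, j) = -6 - 3*G (A(G, j) = -6 + (G + G*(-4)) = -6 + (G - 4*G) = -6 - 3*G)
E(R) = -8 + 2/R
n(u) = -15*u² (n(u) = (-6 - 3*3)*u² = (-6 - 9)*u² = -15*u²)
n(-5) - E(6) = -15*(-5)² - (-8 + 2/6) = -15*25 - (-8 + 2*(⅙)) = -375 - (-8 + ⅓) = -375 - 1*(-23/3) = -375 + 23/3 = -1102/3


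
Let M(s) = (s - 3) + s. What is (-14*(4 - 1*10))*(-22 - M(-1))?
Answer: -1428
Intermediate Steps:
M(s) = -3 + 2*s (M(s) = (-3 + s) + s = -3 + 2*s)
(-14*(4 - 1*10))*(-22 - M(-1)) = (-14*(4 - 1*10))*(-22 - (-3 + 2*(-1))) = (-14*(4 - 10))*(-22 - (-3 - 2)) = (-14*(-6))*(-22 - 1*(-5)) = 84*(-22 + 5) = 84*(-17) = -1428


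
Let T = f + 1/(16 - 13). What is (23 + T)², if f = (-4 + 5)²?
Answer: 5329/9 ≈ 592.11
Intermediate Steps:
f = 1 (f = 1² = 1)
T = 4/3 (T = 1 + 1/(16 - 13) = 1 + 1/3 = 1 + ⅓ = 4/3 ≈ 1.3333)
(23 + T)² = (23 + 4/3)² = (73/3)² = 5329/9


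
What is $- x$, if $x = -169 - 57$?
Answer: $226$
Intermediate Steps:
$x = -226$
$- x = \left(-1\right) \left(-226\right) = 226$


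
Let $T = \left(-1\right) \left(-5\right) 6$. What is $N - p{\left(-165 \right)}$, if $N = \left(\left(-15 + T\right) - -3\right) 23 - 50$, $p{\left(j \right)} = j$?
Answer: $529$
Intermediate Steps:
$T = 30$ ($T = 5 \cdot 6 = 30$)
$N = 364$ ($N = \left(\left(-15 + 30\right) - -3\right) 23 - 50 = \left(15 + 3\right) 23 - 50 = 18 \cdot 23 - 50 = 414 - 50 = 364$)
$N - p{\left(-165 \right)} = 364 - -165 = 364 + 165 = 529$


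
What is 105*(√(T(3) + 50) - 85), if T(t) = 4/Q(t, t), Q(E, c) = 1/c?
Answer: -8925 + 105*√62 ≈ -8098.2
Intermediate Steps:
T(t) = 4*t (T(t) = 4/(1/t) = 4*t)
105*(√(T(3) + 50) - 85) = 105*(√(4*3 + 50) - 85) = 105*(√(12 + 50) - 85) = 105*(√62 - 85) = 105*(-85 + √62) = -8925 + 105*√62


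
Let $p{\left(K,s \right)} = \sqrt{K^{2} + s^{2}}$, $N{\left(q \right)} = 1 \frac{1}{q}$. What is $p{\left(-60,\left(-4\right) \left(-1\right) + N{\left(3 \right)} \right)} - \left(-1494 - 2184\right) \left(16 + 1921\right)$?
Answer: $7124286 + \frac{\sqrt{32569}}{3} \approx 7.1243 \cdot 10^{6}$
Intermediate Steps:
$N{\left(q \right)} = \frac{1}{q}$
$p{\left(-60,\left(-4\right) \left(-1\right) + N{\left(3 \right)} \right)} - \left(-1494 - 2184\right) \left(16 + 1921\right) = \sqrt{\left(-60\right)^{2} + \left(\left(-4\right) \left(-1\right) + \frac{1}{3}\right)^{2}} - \left(-1494 - 2184\right) \left(16 + 1921\right) = \sqrt{3600 + \left(4 + \frac{1}{3}\right)^{2}} - \left(-3678\right) 1937 = \sqrt{3600 + \left(\frac{13}{3}\right)^{2}} - -7124286 = \sqrt{3600 + \frac{169}{9}} + 7124286 = \sqrt{\frac{32569}{9}} + 7124286 = \frac{\sqrt{32569}}{3} + 7124286 = 7124286 + \frac{\sqrt{32569}}{3}$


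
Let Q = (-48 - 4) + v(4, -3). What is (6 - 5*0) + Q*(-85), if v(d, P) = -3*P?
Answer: 3661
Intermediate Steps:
Q = -43 (Q = (-48 - 4) - 3*(-3) = -52 + 9 = -43)
(6 - 5*0) + Q*(-85) = (6 - 5*0) - 43*(-85) = (6 + 0) + 3655 = 6 + 3655 = 3661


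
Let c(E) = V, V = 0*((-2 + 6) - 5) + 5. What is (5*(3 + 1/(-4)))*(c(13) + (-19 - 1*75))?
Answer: -4895/4 ≈ -1223.8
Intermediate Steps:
V = 5 (V = 0*(4 - 5) + 5 = 0*(-1) + 5 = 0 + 5 = 5)
c(E) = 5
(5*(3 + 1/(-4)))*(c(13) + (-19 - 1*75)) = (5*(3 + 1/(-4)))*(5 + (-19 - 1*75)) = (5*(3 - ¼))*(5 + (-19 - 75)) = (5*(11/4))*(5 - 94) = (55/4)*(-89) = -4895/4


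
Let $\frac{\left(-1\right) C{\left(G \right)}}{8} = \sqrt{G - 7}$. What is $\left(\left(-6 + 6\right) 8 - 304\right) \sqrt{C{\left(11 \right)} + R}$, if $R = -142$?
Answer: $- 304 i \sqrt{158} \approx - 3821.2 i$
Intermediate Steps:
$C{\left(G \right)} = - 8 \sqrt{-7 + G}$ ($C{\left(G \right)} = - 8 \sqrt{G - 7} = - 8 \sqrt{-7 + G}$)
$\left(\left(-6 + 6\right) 8 - 304\right) \sqrt{C{\left(11 \right)} + R} = \left(\left(-6 + 6\right) 8 - 304\right) \sqrt{- 8 \sqrt{-7 + 11} - 142} = \left(0 \cdot 8 - 304\right) \sqrt{- 8 \sqrt{4} - 142} = \left(0 - 304\right) \sqrt{\left(-8\right) 2 - 142} = - 304 \sqrt{-16 - 142} = - 304 \sqrt{-158} = - 304 i \sqrt{158}$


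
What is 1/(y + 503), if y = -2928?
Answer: -1/2425 ≈ -0.00041237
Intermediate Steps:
1/(y + 503) = 1/(-2928 + 503) = 1/(-2425) = -1/2425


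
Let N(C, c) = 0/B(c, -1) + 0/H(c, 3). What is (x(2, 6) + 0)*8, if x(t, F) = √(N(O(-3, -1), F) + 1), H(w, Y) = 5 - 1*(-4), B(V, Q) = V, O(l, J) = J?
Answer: 8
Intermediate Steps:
H(w, Y) = 9 (H(w, Y) = 5 + 4 = 9)
N(C, c) = 0 (N(C, c) = 0/c + 0/9 = 0 + 0*(⅑) = 0 + 0 = 0)
x(t, F) = 1 (x(t, F) = √(0 + 1) = √1 = 1)
(x(2, 6) + 0)*8 = (1 + 0)*8 = 1*8 = 8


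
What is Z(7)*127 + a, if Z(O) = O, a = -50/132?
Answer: 58649/66 ≈ 888.62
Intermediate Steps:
a = -25/66 (a = -50*1/132 = -25/66 ≈ -0.37879)
Z(7)*127 + a = 7*127 - 25/66 = 889 - 25/66 = 58649/66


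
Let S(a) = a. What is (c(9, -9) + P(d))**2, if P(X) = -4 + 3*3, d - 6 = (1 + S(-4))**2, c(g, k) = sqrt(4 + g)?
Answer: (5 + sqrt(13))**2 ≈ 74.056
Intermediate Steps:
d = 15 (d = 6 + (1 - 4)**2 = 6 + (-3)**2 = 6 + 9 = 15)
P(X) = 5 (P(X) = -4 + 9 = 5)
(c(9, -9) + P(d))**2 = (sqrt(4 + 9) + 5)**2 = (sqrt(13) + 5)**2 = (5 + sqrt(13))**2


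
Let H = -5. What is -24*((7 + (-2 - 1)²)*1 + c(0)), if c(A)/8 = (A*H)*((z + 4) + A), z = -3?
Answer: -384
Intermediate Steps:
c(A) = -40*A*(1 + A) (c(A) = 8*((A*(-5))*((-3 + 4) + A)) = 8*((-5*A)*(1 + A)) = 8*(-5*A*(1 + A)) = -40*A*(1 + A))
-24*((7 + (-2 - 1)²)*1 + c(0)) = -24*((7 + (-2 - 1)²)*1 - 40*0*(1 + 0)) = -24*((7 + (-3)²)*1 - 40*0*1) = -24*((7 + 9)*1 + 0) = -24*(16*1 + 0) = -24*(16 + 0) = -24*16 = -384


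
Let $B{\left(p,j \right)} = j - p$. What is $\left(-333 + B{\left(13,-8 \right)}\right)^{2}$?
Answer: $125316$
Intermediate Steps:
$\left(-333 + B{\left(13,-8 \right)}\right)^{2} = \left(-333 - 21\right)^{2} = \left(-354\right)^{2} = 125316$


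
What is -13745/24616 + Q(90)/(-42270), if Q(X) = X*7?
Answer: -19883641/34683944 ≈ -0.57328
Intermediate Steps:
Q(X) = 7*X
-13745/24616 + Q(90)/(-42270) = -13745/24616 + (7*90)/(-42270) = -13745*1/24616 + 630*(-1/42270) = -13745/24616 - 21/1409 = -19883641/34683944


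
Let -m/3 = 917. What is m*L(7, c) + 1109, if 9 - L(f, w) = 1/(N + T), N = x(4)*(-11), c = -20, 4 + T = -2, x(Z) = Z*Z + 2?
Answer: -1609117/68 ≈ -23664.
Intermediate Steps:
x(Z) = 2 + Z² (x(Z) = Z² + 2 = 2 + Z²)
T = -6 (T = -4 - 2 = -6)
N = -198 (N = (2 + 4²)*(-11) = (2 + 16)*(-11) = 18*(-11) = -198)
L(f, w) = 1837/204 (L(f, w) = 9 - 1/(-198 - 6) = 9 - 1/(-204) = 9 - 1*(-1/204) = 9 + 1/204 = 1837/204)
m = -2751 (m = -3*917 = -2751)
m*L(7, c) + 1109 = -2751*1837/204 + 1109 = -1684529/68 + 1109 = -1609117/68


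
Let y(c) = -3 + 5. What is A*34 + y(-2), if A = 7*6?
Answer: 1430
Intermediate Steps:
A = 42
y(c) = 2
A*34 + y(-2) = 42*34 + 2 = 1428 + 2 = 1430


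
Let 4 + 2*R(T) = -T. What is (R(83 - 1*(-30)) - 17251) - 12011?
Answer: -58641/2 ≈ -29321.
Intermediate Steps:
R(T) = -2 - T/2 (R(T) = -2 + (-T)/2 = -2 - T/2)
(R(83 - 1*(-30)) - 17251) - 12011 = ((-2 - (83 - 1*(-30))/2) - 17251) - 12011 = ((-2 - (83 + 30)/2) - 17251) - 12011 = ((-2 - 1/2*113) - 17251) - 12011 = ((-2 - 113/2) - 17251) - 12011 = (-117/2 - 17251) - 12011 = -34619/2 - 12011 = -58641/2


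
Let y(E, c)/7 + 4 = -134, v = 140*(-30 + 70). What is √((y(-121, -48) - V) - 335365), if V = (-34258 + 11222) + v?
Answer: I*√318895 ≈ 564.71*I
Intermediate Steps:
v = 5600 (v = 140*40 = 5600)
y(E, c) = -966 (y(E, c) = -28 + 7*(-134) = -28 - 938 = -966)
V = -17436 (V = (-34258 + 11222) + 5600 = -23036 + 5600 = -17436)
√((y(-121, -48) - V) - 335365) = √((-966 - 1*(-17436)) - 335365) = √((-966 + 17436) - 335365) = √(16470 - 335365) = √(-318895) = I*√318895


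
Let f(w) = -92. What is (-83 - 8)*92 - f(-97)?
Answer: -8280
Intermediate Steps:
(-83 - 8)*92 - f(-97) = (-83 - 8)*92 - 1*(-92) = -91*92 + 92 = -8372 + 92 = -8280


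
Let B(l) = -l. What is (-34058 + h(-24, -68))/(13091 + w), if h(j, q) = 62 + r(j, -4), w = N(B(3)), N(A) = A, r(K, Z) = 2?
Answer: -16997/6544 ≈ -2.5973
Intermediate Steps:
w = -3 (w = -1*3 = -3)
h(j, q) = 64 (h(j, q) = 62 + 2 = 64)
(-34058 + h(-24, -68))/(13091 + w) = (-34058 + 64)/(13091 - 3) = -33994/13088 = -33994*1/13088 = -16997/6544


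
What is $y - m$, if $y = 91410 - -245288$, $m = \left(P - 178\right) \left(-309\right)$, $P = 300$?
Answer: $374396$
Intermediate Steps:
$m = -37698$ ($m = \left(300 - 178\right) \left(-309\right) = 122 \left(-309\right) = -37698$)
$y = 336698$ ($y = 91410 + 245288 = 336698$)
$y - m = 336698 - -37698 = 336698 + 37698 = 374396$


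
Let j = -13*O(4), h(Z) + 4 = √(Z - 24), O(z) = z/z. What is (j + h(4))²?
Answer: 269 - 68*I*√5 ≈ 269.0 - 152.05*I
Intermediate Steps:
O(z) = 1
h(Z) = -4 + √(-24 + Z) (h(Z) = -4 + √(Z - 24) = -4 + √(-24 + Z))
j = -13 (j = -13*1 = -13)
(j + h(4))² = (-13 + (-4 + √(-24 + 4)))² = (-13 + (-4 + √(-20)))² = (-13 + (-4 + 2*I*√5))² = (-17 + 2*I*√5)²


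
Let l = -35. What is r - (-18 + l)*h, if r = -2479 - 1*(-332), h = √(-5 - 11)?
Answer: -2147 + 212*I ≈ -2147.0 + 212.0*I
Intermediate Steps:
h = 4*I (h = √(-16) = 4*I ≈ 4.0*I)
r = -2147 (r = -2479 + 332 = -2147)
r - (-18 + l)*h = -2147 - (-18 - 35)*4*I = -2147 - (-53)*4*I = -2147 - (-212)*I = -2147 + 212*I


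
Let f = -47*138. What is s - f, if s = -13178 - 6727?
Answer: -13419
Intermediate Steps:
f = -6486
s = -19905
s - f = -19905 - 1*(-6486) = -19905 + 6486 = -13419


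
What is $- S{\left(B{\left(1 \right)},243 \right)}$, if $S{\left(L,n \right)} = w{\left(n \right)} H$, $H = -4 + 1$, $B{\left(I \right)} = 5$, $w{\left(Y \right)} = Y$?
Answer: $729$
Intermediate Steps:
$H = -3$
$S{\left(L,n \right)} = - 3 n$ ($S{\left(L,n \right)} = n \left(-3\right) = - 3 n$)
$- S{\left(B{\left(1 \right)},243 \right)} = - \left(-3\right) 243 = \left(-1\right) \left(-729\right) = 729$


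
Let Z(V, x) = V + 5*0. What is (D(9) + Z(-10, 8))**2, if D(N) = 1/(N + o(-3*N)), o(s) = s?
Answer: 32761/324 ≈ 101.11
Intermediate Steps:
Z(V, x) = V (Z(V, x) = V + 0 = V)
D(N) = -1/(2*N) (D(N) = 1/(N - 3*N) = 1/(-2*N) = -1/(2*N))
(D(9) + Z(-10, 8))**2 = (-1/2/9 - 10)**2 = (-1/2*1/9 - 10)**2 = (-1/18 - 10)**2 = (-181/18)**2 = 32761/324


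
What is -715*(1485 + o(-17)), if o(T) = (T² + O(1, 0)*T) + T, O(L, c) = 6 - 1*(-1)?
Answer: -1171170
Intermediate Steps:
O(L, c) = 7 (O(L, c) = 6 + 1 = 7)
o(T) = T² + 8*T (o(T) = (T² + 7*T) + T = T² + 8*T)
-715*(1485 + o(-17)) = -715*(1485 - 17*(8 - 17)) = -715*(1485 - 17*(-9)) = -715*(1485 + 153) = -715*1638 = -1171170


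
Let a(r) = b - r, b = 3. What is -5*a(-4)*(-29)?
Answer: 1015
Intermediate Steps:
a(r) = 3 - r
-5*a(-4)*(-29) = -5*(3 - 1*(-4))*(-29) = -5*(3 + 4)*(-29) = -5*7*(-29) = -35*(-29) = 1015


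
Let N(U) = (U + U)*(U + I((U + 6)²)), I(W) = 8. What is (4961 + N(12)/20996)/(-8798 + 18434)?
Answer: 26040409/50579364 ≈ 0.51484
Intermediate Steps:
N(U) = 2*U*(8 + U) (N(U) = (U + U)*(U + 8) = (2*U)*(8 + U) = 2*U*(8 + U))
(4961 + N(12)/20996)/(-8798 + 18434) = (4961 + (2*12*(8 + 12))/20996)/(-8798 + 18434) = (4961 + (2*12*20)*(1/20996))/9636 = (4961 + 480*(1/20996))*(1/9636) = (4961 + 120/5249)*(1/9636) = (26040409/5249)*(1/9636) = 26040409/50579364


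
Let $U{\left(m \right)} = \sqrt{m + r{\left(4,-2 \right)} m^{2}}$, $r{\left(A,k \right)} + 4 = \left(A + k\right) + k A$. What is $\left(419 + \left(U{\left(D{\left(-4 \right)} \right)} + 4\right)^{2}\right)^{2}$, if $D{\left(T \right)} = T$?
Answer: $62945 + 8672 i \sqrt{41} \approx 62945.0 + 55528.0 i$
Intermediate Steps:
$r{\left(A,k \right)} = -4 + A + k + A k$ ($r{\left(A,k \right)} = -4 + \left(\left(A + k\right) + k A\right) = -4 + \left(\left(A + k\right) + A k\right) = -4 + \left(A + k + A k\right) = -4 + A + k + A k$)
$U{\left(m \right)} = \sqrt{m - 10 m^{2}}$ ($U{\left(m \right)} = \sqrt{m + \left(-4 + 4 - 2 + 4 \left(-2\right)\right) m^{2}} = \sqrt{m + \left(-4 + 4 - 2 - 8\right) m^{2}} = \sqrt{m - 10 m^{2}}$)
$\left(419 + \left(U{\left(D{\left(-4 \right)} \right)} + 4\right)^{2}\right)^{2} = \left(419 + \left(\sqrt{- 4 \left(1 - -40\right)} + 4\right)^{2}\right)^{2} = \left(419 + \left(\sqrt{- 4 \left(1 + 40\right)} + 4\right)^{2}\right)^{2} = \left(419 + \left(\sqrt{\left(-4\right) 41} + 4\right)^{2}\right)^{2} = \left(419 + \left(\sqrt{-164} + 4\right)^{2}\right)^{2} = \left(419 + \left(2 i \sqrt{41} + 4\right)^{2}\right)^{2} = \left(419 + \left(4 + 2 i \sqrt{41}\right)^{2}\right)^{2}$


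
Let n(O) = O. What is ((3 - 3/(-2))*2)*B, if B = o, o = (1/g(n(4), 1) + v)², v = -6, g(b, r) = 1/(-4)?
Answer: 900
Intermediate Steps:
g(b, r) = -¼ (g(b, r) = 1*(-¼) = -¼)
o = 100 (o = (1/(-¼) - 6)² = (-4 - 6)² = (-10)² = 100)
B = 100
((3 - 3/(-2))*2)*B = ((3 - 3/(-2))*2)*100 = ((3 - 3*(-½))*2)*100 = ((3 + 3/2)*2)*100 = ((9/2)*2)*100 = 9*100 = 900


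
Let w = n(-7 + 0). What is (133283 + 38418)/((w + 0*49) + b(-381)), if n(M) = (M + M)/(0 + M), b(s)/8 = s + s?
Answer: -171701/6094 ≈ -28.175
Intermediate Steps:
b(s) = 16*s (b(s) = 8*(s + s) = 8*(2*s) = 16*s)
n(M) = 2 (n(M) = (2*M)/M = 2)
w = 2
(133283 + 38418)/((w + 0*49) + b(-381)) = (133283 + 38418)/((2 + 0*49) + 16*(-381)) = 171701/((2 + 0) - 6096) = 171701/(2 - 6096) = 171701/(-6094) = 171701*(-1/6094) = -171701/6094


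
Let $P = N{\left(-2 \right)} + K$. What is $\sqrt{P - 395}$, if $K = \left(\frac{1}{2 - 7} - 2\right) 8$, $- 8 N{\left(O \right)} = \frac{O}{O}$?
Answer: $\frac{i \sqrt{165090}}{20} \approx 20.316 i$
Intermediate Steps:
$N{\left(O \right)} = - \frac{1}{8}$ ($N{\left(O \right)} = - \frac{O \frac{1}{O}}{8} = \left(- \frac{1}{8}\right) 1 = - \frac{1}{8}$)
$K = - \frac{88}{5}$ ($K = \left(\frac{1}{-5} - 2\right) 8 = \left(- \frac{1}{5} - 2\right) 8 = \left(- \frac{11}{5}\right) 8 = - \frac{88}{5} \approx -17.6$)
$P = - \frac{709}{40}$ ($P = - \frac{1}{8} - \frac{88}{5} = - \frac{709}{40} \approx -17.725$)
$\sqrt{P - 395} = \sqrt{- \frac{709}{40} - 395} = \sqrt{- \frac{16509}{40}} = \frac{i \sqrt{165090}}{20}$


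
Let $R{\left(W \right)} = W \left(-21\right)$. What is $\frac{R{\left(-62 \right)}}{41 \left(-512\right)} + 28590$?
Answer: $\frac{300079989}{10496} \approx 28590.0$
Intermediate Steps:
$R{\left(W \right)} = - 21 W$
$\frac{R{\left(-62 \right)}}{41 \left(-512\right)} + 28590 = \frac{\left(-21\right) \left(-62\right)}{41 \left(-512\right)} + 28590 = \frac{1302}{-20992} + 28590 = 1302 \left(- \frac{1}{20992}\right) + 28590 = - \frac{651}{10496} + 28590 = \frac{300079989}{10496}$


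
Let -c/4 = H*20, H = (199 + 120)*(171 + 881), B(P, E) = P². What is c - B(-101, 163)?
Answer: -26857241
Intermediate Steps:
H = 335588 (H = 319*1052 = 335588)
c = -26847040 (c = -1342352*20 = -4*6711760 = -26847040)
c - B(-101, 163) = -26847040 - 1*(-101)² = -26847040 - 1*10201 = -26847040 - 10201 = -26857241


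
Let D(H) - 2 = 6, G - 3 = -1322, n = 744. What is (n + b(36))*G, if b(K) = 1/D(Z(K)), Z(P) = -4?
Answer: -7852007/8 ≈ -9.8150e+5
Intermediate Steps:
G = -1319 (G = 3 - 1322 = -1319)
D(H) = 8 (D(H) = 2 + 6 = 8)
b(K) = 1/8
(n + b(36))*G = (744 + 1/8)*(-1319) = (5953/8)*(-1319) = -7852007/8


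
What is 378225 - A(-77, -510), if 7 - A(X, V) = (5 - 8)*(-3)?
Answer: 378227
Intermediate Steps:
A(X, V) = -2 (A(X, V) = 7 - (5 - 8)*(-3) = 7 - (-3)*(-3) = 7 - 1*9 = 7 - 9 = -2)
378225 - A(-77, -510) = 378225 - 1*(-2) = 378225 + 2 = 378227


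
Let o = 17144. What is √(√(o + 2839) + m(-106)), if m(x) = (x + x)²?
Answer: √(44944 + √19983) ≈ 212.33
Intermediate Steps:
m(x) = 4*x² (m(x) = (2*x)² = 4*x²)
√(√(o + 2839) + m(-106)) = √(√(17144 + 2839) + 4*(-106)²) = √(√19983 + 4*11236) = √(√19983 + 44944) = √(44944 + √19983)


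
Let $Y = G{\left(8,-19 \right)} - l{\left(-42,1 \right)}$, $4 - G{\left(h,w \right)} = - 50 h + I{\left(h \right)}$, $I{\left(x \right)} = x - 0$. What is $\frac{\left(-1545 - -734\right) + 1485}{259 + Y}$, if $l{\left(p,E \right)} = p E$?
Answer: $\frac{674}{697} \approx 0.967$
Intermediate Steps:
$I{\left(x \right)} = x$ ($I{\left(x \right)} = x + 0 = x$)
$l{\left(p,E \right)} = E p$
$G{\left(h,w \right)} = 4 + 49 h$ ($G{\left(h,w \right)} = 4 - \left(- 50 h + h\right) = 4 - - 49 h = 4 + 49 h$)
$Y = 438$ ($Y = \left(4 + 49 \cdot 8\right) - 1 \left(-42\right) = \left(4 + 392\right) - -42 = 396 + 42 = 438$)
$\frac{\left(-1545 - -734\right) + 1485}{259 + Y} = \frac{\left(-1545 - -734\right) + 1485}{259 + 438} = \frac{\left(-1545 + 734\right) + 1485}{697} = \left(-811 + 1485\right) \frac{1}{697} = 674 \cdot \frac{1}{697} = \frac{674}{697}$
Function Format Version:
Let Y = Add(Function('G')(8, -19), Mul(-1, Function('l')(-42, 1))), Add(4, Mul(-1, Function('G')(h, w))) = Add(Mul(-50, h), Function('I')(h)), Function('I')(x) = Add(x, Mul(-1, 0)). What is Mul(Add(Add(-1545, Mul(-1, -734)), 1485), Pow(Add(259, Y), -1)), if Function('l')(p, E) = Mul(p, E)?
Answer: Rational(674, 697) ≈ 0.96700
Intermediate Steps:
Function('I')(x) = x (Function('I')(x) = Add(x, 0) = x)
Function('l')(p, E) = Mul(E, p)
Function('G')(h, w) = Add(4, Mul(49, h)) (Function('G')(h, w) = Add(4, Mul(-1, Add(Mul(-50, h), h))) = Add(4, Mul(-1, Mul(-49, h))) = Add(4, Mul(49, h)))
Y = 438 (Y = Add(Add(4, Mul(49, 8)), Mul(-1, Mul(1, -42))) = Add(Add(4, 392), Mul(-1, -42)) = Add(396, 42) = 438)
Mul(Add(Add(-1545, Mul(-1, -734)), 1485), Pow(Add(259, Y), -1)) = Mul(Add(Add(-1545, Mul(-1, -734)), 1485), Pow(Add(259, 438), -1)) = Mul(Add(Add(-1545, 734), 1485), Pow(697, -1)) = Mul(Add(-811, 1485), Rational(1, 697)) = Mul(674, Rational(1, 697)) = Rational(674, 697)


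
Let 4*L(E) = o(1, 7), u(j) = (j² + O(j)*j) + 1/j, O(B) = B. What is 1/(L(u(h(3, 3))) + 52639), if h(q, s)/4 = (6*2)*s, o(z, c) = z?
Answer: 4/210557 ≈ 1.8997e-5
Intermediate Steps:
h(q, s) = 48*s (h(q, s) = 4*((6*2)*s) = 4*(12*s) = 48*s)
u(j) = 1/j + 2*j² (u(j) = (j² + j*j) + 1/j = (j² + j²) + 1/j = 2*j² + 1/j = 1/j + 2*j²)
L(E) = ¼ (L(E) = (¼)*1 = ¼)
1/(L(u(h(3, 3))) + 52639) = 1/(¼ + 52639) = 1/(210557/4) = 4/210557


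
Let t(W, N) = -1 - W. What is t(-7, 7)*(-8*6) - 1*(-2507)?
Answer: 2219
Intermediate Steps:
t(-7, 7)*(-8*6) - 1*(-2507) = (-1 - 1*(-7))*(-8*6) - 1*(-2507) = (-1 + 7)*(-48) + 2507 = 6*(-48) + 2507 = -288 + 2507 = 2219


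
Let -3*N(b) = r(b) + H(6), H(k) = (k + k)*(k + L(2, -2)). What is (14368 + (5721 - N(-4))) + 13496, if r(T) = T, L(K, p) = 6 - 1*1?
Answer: 100883/3 ≈ 33628.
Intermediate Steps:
L(K, p) = 5 (L(K, p) = 6 - 1 = 5)
H(k) = 2*k*(5 + k) (H(k) = (k + k)*(k + 5) = (2*k)*(5 + k) = 2*k*(5 + k))
N(b) = -44 - b/3 (N(b) = -(b + 2*6*(5 + 6))/3 = -(b + 2*6*11)/3 = -(b + 132)/3 = -(132 + b)/3 = -44 - b/3)
(14368 + (5721 - N(-4))) + 13496 = (14368 + (5721 - (-44 - ⅓*(-4)))) + 13496 = (14368 + (5721 - (-44 + 4/3))) + 13496 = (14368 + (5721 - 1*(-128/3))) + 13496 = (14368 + (5721 + 128/3)) + 13496 = (14368 + 17291/3) + 13496 = 60395/3 + 13496 = 100883/3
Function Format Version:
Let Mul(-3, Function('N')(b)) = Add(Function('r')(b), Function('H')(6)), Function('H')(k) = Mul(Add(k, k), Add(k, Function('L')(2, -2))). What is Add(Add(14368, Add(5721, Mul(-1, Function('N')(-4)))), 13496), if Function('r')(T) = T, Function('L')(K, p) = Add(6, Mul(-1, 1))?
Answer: Rational(100883, 3) ≈ 33628.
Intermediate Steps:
Function('L')(K, p) = 5 (Function('L')(K, p) = Add(6, -1) = 5)
Function('H')(k) = Mul(2, k, Add(5, k)) (Function('H')(k) = Mul(Add(k, k), Add(k, 5)) = Mul(Mul(2, k), Add(5, k)) = Mul(2, k, Add(5, k)))
Function('N')(b) = Add(-44, Mul(Rational(-1, 3), b)) (Function('N')(b) = Mul(Rational(-1, 3), Add(b, Mul(2, 6, Add(5, 6)))) = Mul(Rational(-1, 3), Add(b, Mul(2, 6, 11))) = Mul(Rational(-1, 3), Add(b, 132)) = Mul(Rational(-1, 3), Add(132, b)) = Add(-44, Mul(Rational(-1, 3), b)))
Add(Add(14368, Add(5721, Mul(-1, Function('N')(-4)))), 13496) = Add(Add(14368, Add(5721, Mul(-1, Add(-44, Mul(Rational(-1, 3), -4))))), 13496) = Add(Add(14368, Add(5721, Mul(-1, Add(-44, Rational(4, 3))))), 13496) = Add(Add(14368, Add(5721, Mul(-1, Rational(-128, 3)))), 13496) = Add(Add(14368, Add(5721, Rational(128, 3))), 13496) = Add(Add(14368, Rational(17291, 3)), 13496) = Add(Rational(60395, 3), 13496) = Rational(100883, 3)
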